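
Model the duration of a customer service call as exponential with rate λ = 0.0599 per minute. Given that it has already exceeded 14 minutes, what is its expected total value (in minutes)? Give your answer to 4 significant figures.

By memorylessness, E[X | X > 14] = 14 + 1/λ = 14 + 16.6945 = 30.6945 minutes.

30.69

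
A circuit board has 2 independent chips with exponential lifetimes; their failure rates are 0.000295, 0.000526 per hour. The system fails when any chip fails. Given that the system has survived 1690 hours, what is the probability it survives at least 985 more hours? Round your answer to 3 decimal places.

Time to first failure ~ Exp(Σλ) with Σλ = 0.000821.
By memorylessness, P(T > 1690+985 | T > 1690) = P(T > 985) = e^(−0.000821·985) ≈ 0.445.

0.445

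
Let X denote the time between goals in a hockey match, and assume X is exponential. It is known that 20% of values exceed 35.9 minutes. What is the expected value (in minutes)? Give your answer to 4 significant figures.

22.31

e^(−λ·35.9) = 0.20 ⇒ λ = −ln(0.20)/35.9 = 0.0448311.
Mean = 1/λ = 22.3059 minutes.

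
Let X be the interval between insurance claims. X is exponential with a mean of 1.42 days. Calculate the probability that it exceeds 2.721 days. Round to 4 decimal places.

0.1472

The rate is λ = 1/1.42 = 0.704225 per day.
P(X > 2.721) = e^(−λ·2.721) = e^(−1.9162) ≈ 0.1472.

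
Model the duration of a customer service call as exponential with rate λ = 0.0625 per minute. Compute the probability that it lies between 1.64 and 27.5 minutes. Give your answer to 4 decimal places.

P(1.64 < X < 27.5) = e^(−λ·1.64) − e^(−λ·27.5) = 0.90258 − 0.17929 ≈ 0.7233.

0.7233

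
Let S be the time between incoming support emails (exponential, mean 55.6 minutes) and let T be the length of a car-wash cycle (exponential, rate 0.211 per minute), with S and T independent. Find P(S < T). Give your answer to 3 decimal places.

λ_1 = 1/55.6 = 0.0179856, λ_2 = 0.211.
For independent exponentials, P(S < T) = λ_1/(λ_1+λ_2) = 0.0179856/0.228986 ≈ 0.079.

0.079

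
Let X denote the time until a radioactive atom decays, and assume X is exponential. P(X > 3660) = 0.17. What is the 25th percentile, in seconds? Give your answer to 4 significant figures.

594.2

e^(−λ·3660) = 0.17 ⇒ λ = −ln(0.17)/3660 = 0.000484141.
25th percentile: 1 − e^(−λt) = 0.25, t = −ln(0.75)/λ = 594.211 seconds.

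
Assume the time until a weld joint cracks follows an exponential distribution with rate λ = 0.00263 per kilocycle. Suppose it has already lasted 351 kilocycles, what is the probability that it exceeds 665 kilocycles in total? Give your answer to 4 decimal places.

P(X > s+t | X > s) = e^(−λ(s+t))/e^(−λs) = e^(−λt), independent of s = 351.
P(X > 314) = e^(−0.82582) ≈ 0.4379.

0.4379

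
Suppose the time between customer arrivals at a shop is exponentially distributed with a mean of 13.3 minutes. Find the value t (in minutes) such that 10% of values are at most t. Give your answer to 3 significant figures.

1.40

The rate is λ = 1/13.3 = 0.075188 per minute.
Set 1 − e^(−λt) = 0.1, so t = −ln(0.9)/λ = 0.10536/0.075188 ≈ 1.40129 minutes.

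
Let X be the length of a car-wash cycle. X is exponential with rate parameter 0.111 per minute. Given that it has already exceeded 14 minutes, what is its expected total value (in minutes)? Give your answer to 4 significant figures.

By memorylessness, E[X | X > 14] = 14 + 1/λ = 14 + 9.00901 = 23.009 minutes.

23.01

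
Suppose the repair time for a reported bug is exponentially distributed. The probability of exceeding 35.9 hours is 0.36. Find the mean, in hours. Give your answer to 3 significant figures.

35.1

e^(−λ·35.9) = 0.36 ⇒ λ = −ln(0.36)/35.9 = 0.0284583.
Mean = 1/λ = 35.1392 hours.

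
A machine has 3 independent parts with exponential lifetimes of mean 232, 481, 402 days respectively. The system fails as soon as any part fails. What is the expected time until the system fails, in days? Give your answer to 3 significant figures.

113

The first failure time is exponential with rate Σλ_i = 1/232 + 1/481 + 1/402 = 0.00887691 per day.
E[min] = 1/Σλ = 1/0.00887691 = 112.652 days.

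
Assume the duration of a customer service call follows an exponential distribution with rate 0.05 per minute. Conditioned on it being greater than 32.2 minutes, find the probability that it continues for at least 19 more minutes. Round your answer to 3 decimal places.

0.387

The exponential is memoryless, so the remaining time is again Exp(λ): the condition X > 32.2 is irrelevant.
P(X > 19) = e^(−0.95) ≈ 0.387.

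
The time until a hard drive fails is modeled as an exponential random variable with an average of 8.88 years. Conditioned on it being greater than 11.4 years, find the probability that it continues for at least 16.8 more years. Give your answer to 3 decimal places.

0.151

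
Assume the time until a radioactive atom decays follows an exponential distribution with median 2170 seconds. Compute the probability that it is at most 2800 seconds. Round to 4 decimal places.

For an exponential, median = ln(2)/λ, so λ = ln 2 / 2170 = 0.000319423 per second.
P(X ≤ 2800) = 1 − e^(−λ·2800) = 1 − e^(−0.89438) ≈ 0.5911.

0.5911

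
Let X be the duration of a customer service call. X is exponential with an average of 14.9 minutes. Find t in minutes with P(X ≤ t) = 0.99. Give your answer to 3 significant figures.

68.6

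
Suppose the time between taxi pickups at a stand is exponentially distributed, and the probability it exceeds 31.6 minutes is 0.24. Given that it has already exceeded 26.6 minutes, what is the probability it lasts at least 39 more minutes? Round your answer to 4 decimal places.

0.1718

From e^(−λ·31.6) = 0.24, λ = −ln(0.24)/31.6 = 0.0451619.
Memoryless: P(X > 26.6+39 | X > 26.6) = P(X > 39) = e^(−0.0451619·39) ≈ 0.1718.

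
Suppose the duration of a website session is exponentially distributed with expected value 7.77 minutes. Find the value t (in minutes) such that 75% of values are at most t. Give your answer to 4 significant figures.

10.77

The rate is λ = 1/7.77 = 0.1287 per minute.
Set 1 − e^(−λt) = 0.75, so t = −ln(0.25)/λ = 1.3863/0.1287 ≈ 10.7715 minutes.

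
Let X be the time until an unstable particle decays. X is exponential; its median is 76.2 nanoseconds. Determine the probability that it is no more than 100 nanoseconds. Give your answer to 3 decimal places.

0.597

For an exponential, median = ln(2)/λ, so λ = ln 2 / 76.2 = 0.00909642 per nanosecond.
P(X ≤ 100) = 1 − e^(−λ·100) = 1 − e^(−0.90964) ≈ 0.597.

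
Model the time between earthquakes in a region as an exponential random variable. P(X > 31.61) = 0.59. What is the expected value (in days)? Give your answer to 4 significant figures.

e^(−λ·31.61) = 0.59 ⇒ λ = −ln(0.59)/31.61 = 0.016692.
Mean = 1/λ = 59.9091 days.

59.91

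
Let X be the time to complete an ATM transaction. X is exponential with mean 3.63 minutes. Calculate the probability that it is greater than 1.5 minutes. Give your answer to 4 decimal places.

The rate is λ = 1/3.63 = 0.275482 per minute.
P(X > 1.5) = e^(−λ·1.5) = e^(−0.41322) ≈ 0.6615.

0.6615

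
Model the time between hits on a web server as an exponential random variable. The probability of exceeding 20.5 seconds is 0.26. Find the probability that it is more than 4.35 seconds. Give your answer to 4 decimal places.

e^(−λ·20.5) = 0.26 ⇒ λ = −ln(0.26)/20.5 = 0.0657109.
P(X > 4.35) = e^(−0.0657109·4.35) = e^(−0.28584) ≈ 0.7514.

0.7514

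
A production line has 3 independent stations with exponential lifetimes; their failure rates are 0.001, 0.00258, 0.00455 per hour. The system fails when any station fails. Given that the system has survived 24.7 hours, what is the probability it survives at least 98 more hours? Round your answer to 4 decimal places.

0.4508

Time to first failure ~ Exp(Σλ) with Σλ = 0.00813.
By memorylessness, P(T > 24.7+98 | T > 24.7) = P(T > 98) = e^(−0.00813·98) ≈ 0.4508.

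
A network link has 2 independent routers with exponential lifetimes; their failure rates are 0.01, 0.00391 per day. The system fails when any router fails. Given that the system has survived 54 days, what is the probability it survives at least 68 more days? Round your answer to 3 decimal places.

0.388

Time to first failure ~ Exp(Σλ) with Σλ = 0.01391.
By memorylessness, P(T > 54+68 | T > 54) = P(T > 68) = e^(−0.01391·68) ≈ 0.388.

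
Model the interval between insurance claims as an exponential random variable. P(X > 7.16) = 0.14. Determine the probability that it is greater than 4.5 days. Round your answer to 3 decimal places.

e^(−λ·7.16) = 0.14 ⇒ λ = −ln(0.14)/7.16 = 0.274597.
P(X > 4.5) = e^(−0.274597·4.5) = e^(−1.2357) ≈ 0.291.

0.291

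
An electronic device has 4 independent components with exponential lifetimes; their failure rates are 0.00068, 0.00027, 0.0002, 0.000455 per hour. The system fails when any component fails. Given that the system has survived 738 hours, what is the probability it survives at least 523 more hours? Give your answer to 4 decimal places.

0.4320

Time to first failure ~ Exp(Σλ) with Σλ = 0.001605.
By memorylessness, P(T > 738+523 | T > 738) = P(T > 523) = e^(−0.001605·523) ≈ 0.4320.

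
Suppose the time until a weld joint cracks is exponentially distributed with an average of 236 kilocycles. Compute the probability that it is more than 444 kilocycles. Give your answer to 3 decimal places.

0.152

The rate is λ = 1/236 = 0.00423729 per kilocycle.
P(X > 444) = e^(−λ·444) = e^(−1.8814) ≈ 0.152.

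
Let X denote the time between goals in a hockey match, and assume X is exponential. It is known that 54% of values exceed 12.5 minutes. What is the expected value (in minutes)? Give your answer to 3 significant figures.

20.3

e^(−λ·12.5) = 0.54 ⇒ λ = −ln(0.54)/12.5 = 0.0492949.
Mean = 1/λ = 20.2861 minutes.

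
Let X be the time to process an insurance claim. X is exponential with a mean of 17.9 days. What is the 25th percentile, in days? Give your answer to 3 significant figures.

The rate is λ = 1/17.9 = 0.0558659 per day.
Set 1 − e^(−λt) = 0.25, so t = −ln(0.75)/λ = 0.28768/0.0558659 ≈ 5.14951 days.

5.15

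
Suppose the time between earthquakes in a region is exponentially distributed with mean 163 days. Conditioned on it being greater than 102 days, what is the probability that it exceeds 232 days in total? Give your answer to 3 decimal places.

The rate is λ = 1/163 = 0.00613497 per day.
The exponential is memoryless, so the remaining time is again Exp(λ): the condition X > 102 is irrelevant.
P(X > 130) = e^(−0.79755) ≈ 0.450.

0.450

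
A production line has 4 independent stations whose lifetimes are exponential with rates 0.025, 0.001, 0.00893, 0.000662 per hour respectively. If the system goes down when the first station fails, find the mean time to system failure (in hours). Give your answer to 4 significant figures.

28.10

The time to first failure is exponential with rate Σλ = 0.025 + 0.001 + 0.00893 + 0.000662 = 0.035592.
E[min] = 1/Σλ = 1/0.035592 = 28.0962 hours.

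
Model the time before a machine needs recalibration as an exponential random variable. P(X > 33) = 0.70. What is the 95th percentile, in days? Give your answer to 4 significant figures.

e^(−λ·33) = 0.70 ⇒ λ = −ln(0.70)/33 = 0.0108083.
95th percentile: 1 − e^(−λt) = 0.95, t = −ln(0.05)/λ = 277.169 days.

277.2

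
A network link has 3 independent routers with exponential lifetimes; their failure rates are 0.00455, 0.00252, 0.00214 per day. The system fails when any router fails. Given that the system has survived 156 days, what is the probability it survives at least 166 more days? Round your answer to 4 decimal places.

0.2168

Time to first failure ~ Exp(Σλ) with Σλ = 0.00921.
By memorylessness, P(T > 156+166 | T > 156) = P(T > 166) = e^(−0.00921·166) ≈ 0.2168.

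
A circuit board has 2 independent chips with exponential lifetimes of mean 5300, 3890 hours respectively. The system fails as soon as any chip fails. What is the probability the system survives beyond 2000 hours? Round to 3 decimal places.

0.410

The first failure time is exponential with rate Σλ_i = 1/5300 + 1/3890 = 0.000445749 per hour.
P(min > 2000) = e^(−0.000445749·2000) = e^(−0.8915) ≈ 0.410.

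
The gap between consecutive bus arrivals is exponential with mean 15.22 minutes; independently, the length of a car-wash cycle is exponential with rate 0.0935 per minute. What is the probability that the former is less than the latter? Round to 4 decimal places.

λ_1 = 1/15.22 = 0.065703, λ_2 = 0.0935.
For independent exponentials, P(the former < the latter) = λ_1/(λ_1+λ_2) = 0.065703/0.159203 ≈ 0.4127.

0.4127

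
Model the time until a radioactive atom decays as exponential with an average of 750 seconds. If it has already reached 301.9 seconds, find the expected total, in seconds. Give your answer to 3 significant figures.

1050

The rate is λ = 1/750 = 0.00133333 per second.
By memorylessness, E[X | X > 301.9] = 301.9 + 1/λ = 301.9 + 750 = 1051.9 seconds.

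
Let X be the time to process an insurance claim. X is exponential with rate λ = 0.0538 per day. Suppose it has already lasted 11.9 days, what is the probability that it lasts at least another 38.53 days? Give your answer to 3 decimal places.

0.126

The exponential is memoryless, so the remaining time is again Exp(λ): the condition X > 11.9 is irrelevant.
P(X > 38.53) = e^(−2.0729) ≈ 0.126.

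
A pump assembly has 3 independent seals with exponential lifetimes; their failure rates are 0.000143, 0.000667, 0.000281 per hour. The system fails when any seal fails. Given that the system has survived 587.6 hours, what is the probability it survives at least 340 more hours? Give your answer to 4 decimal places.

Time to first failure ~ Exp(Σλ) with Σλ = 0.001091.
By memorylessness, P(T > 587.6+340 | T > 587.6) = P(T > 340) = e^(−0.001091·340) ≈ 0.6901.

0.6901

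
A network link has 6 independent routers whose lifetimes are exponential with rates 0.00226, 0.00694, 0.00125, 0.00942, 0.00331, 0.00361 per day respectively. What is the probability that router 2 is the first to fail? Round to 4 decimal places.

The time to first failure is exponential with rate Σλ = 0.00226 + 0.00694 + 0.00125 + 0.00942 + 0.00331 + 0.00361 = 0.02679.
P(router 2 first) = λ_2/Σλ = 0.00694/0.02679 ≈ 0.2591.

0.2591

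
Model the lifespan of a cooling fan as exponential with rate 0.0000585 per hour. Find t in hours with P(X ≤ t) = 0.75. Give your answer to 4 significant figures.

Set 1 − e^(−λt) = 0.75, so t = −ln(0.25)/λ = 1.3863/0.0000585 ≈ 23697.3 hours.

23700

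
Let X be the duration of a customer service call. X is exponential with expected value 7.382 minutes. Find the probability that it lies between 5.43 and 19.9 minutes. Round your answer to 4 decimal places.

The rate is λ = 1/7.382 = 0.135465 per minute.
P(5.43 < X < 19.9) = e^(−λ·5.43) − e^(−λ·19.9) = 0.47923 − 0.06749 ≈ 0.4117.

0.4117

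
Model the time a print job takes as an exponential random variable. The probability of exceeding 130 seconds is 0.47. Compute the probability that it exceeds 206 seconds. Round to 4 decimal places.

0.3023

e^(−λ·130) = 0.47 ⇒ λ = −ln(0.47)/130 = 0.00580787.
P(X > 206) = e^(−0.00580787·206) = e^(−1.1964) ≈ 0.3023.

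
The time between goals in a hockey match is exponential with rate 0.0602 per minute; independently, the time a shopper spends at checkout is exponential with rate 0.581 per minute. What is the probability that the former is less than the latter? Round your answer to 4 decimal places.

0.0939

λ_1 = 0.0602, λ_2 = 0.581.
For independent exponentials, P(the former < the latter) = λ_1/(λ_1+λ_2) = 0.0602/0.6412 ≈ 0.0939.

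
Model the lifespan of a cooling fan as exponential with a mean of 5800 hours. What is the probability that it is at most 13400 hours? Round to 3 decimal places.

0.901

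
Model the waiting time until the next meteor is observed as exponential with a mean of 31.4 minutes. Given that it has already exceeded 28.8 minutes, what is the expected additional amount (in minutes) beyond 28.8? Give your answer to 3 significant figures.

31.4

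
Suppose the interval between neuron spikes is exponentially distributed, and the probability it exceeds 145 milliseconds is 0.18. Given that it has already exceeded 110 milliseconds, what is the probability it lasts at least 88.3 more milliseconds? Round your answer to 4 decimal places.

0.3520

From e^(−λ·145) = 0.18, λ = −ln(0.18)/145 = 0.0118262.
Memoryless: P(X > 110+88.3 | X > 110) = P(X > 88.3) = e^(−0.0118262·88.3) ≈ 0.3520.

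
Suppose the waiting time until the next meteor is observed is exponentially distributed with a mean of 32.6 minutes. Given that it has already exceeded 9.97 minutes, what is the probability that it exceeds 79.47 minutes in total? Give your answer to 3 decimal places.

0.119

The rate is λ = 1/32.6 = 0.0306748 per minute.
P(X > s+t | X > s) = e^(−λ(s+t))/e^(−λs) = e^(−λt), independent of s = 9.97.
P(X > 69.5) = e^(−2.1319) ≈ 0.119.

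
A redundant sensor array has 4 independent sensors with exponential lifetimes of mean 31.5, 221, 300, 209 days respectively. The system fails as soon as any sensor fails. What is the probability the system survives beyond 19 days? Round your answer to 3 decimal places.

0.430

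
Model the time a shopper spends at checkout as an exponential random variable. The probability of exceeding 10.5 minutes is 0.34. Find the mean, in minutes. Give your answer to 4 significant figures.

9.733

e^(−λ·10.5) = 0.34 ⇒ λ = −ln(0.34)/10.5 = 0.102744.
Mean = 1/λ = 9.73295 minutes.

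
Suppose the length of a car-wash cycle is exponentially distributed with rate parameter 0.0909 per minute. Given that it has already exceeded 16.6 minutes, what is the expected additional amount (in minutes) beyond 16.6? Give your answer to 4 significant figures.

By memorylessness, the remaining amount past any threshold is again Exp(λ) with mean 1/λ = 11.0011 minutes.

11.00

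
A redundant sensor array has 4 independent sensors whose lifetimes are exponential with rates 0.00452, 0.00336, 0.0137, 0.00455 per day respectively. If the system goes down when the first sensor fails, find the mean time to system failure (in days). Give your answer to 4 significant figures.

38.27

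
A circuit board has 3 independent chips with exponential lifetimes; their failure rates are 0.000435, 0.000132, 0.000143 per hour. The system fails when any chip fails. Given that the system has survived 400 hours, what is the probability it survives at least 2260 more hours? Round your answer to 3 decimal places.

0.201

Time to first failure ~ Exp(Σλ) with Σλ = 0.00071.
By memorylessness, P(T > 400+2260 | T > 400) = P(T > 2260) = e^(−0.00071·2260) ≈ 0.201.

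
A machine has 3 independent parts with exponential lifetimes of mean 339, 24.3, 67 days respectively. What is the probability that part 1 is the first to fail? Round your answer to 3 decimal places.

0.050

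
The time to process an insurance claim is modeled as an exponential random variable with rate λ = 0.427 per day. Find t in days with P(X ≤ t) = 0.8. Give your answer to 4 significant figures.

3.769

Set 1 − e^(−λt) = 0.8, so t = −ln(0.2)/λ = 1.6094/0.427 ≈ 3.76918 days.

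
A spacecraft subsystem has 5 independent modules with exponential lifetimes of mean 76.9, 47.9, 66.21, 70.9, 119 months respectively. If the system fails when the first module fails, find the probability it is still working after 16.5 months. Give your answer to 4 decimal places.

The first failure time is exponential with rate Σλ_i = 1/76.9 + 1/47.9 + 1/66.21 + 1/70.9 + 1/119 = 0.0714919 per month.
P(min > 16.5) = e^(−0.0714919·16.5) = e^(−1.1796) ≈ 0.3074.

0.3074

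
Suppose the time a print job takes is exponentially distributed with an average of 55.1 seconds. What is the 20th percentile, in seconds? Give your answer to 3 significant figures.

12.3

The rate is λ = 1/55.1 = 0.0181488 per second.
Set 1 − e^(−λt) = 0.2, so t = −ln(0.8)/λ = 0.22314/0.0181488 ≈ 12.2952 seconds.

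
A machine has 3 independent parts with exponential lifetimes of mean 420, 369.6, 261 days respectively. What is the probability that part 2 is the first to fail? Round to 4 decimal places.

0.3034

Rates: λ_i = 1/mean_i → 0.00238095, 0.00270563, 0.00383142; Σλ = 0.008918.
P(part 2 first) = λ_2/Σλ = 0.00270563/0.008918 ≈ 0.3034.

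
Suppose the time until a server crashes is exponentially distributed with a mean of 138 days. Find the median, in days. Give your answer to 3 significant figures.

The rate is λ = 1/138 = 0.00724638 per day.
Set 1 − e^(−λt) = 0.5, so t = −ln(0.5)/λ = 0.69315/0.00724638 ≈ 95.6543 days.

95.7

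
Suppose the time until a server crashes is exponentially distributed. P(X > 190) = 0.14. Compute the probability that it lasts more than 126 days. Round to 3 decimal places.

0.271

e^(−λ·190) = 0.14 ⇒ λ = −ln(0.14)/190 = 0.010348.
P(X > 126) = e^(−0.010348·126) = e^(−1.3038) ≈ 0.271.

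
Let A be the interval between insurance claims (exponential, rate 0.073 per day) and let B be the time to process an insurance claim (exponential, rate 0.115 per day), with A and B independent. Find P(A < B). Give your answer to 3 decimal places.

λ_1 = 0.073, λ_2 = 0.115.
For independent exponentials, P(A < B) = λ_1/(λ_1+λ_2) = 0.073/0.188 ≈ 0.388.

0.388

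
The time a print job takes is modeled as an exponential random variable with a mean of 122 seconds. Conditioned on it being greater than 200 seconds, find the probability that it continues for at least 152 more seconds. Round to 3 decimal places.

The rate is λ = 1/122 = 0.00819672 per second.
By the memoryless property, P(X > 200+152 | X > 200) = P(X > 152).
P(X > 152) = e^(−1.2459) ≈ 0.288.

0.288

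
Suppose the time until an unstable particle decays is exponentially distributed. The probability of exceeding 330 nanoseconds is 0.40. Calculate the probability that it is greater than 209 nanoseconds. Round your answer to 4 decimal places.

e^(−λ·330) = 0.40 ⇒ λ = −ln(0.40)/330 = 0.00277664.
P(X > 209) = e^(−0.00277664·209) = e^(−0.58032) ≈ 0.5597.

0.5597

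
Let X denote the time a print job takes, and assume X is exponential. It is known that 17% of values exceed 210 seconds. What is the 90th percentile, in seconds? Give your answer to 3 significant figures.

e^(−λ·210) = 0.17 ⇒ λ = −ln(0.17)/210 = 0.00843789.
90th percentile: 1 − e^(−λt) = 0.9, t = −ln(0.1)/λ = 272.886 seconds.

273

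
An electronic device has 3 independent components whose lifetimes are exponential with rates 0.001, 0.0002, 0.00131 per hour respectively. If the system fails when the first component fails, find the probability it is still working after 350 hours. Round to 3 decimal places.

0.415

The time to first failure is exponential with rate Σλ = 0.001 + 0.0002 + 0.00131 = 0.00251.
P(min > 350) = e^(−0.00251·350) = e^(−0.8785) ≈ 0.415.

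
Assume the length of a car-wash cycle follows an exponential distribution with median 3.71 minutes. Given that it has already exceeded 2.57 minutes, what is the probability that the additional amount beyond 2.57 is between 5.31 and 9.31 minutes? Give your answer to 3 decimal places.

For an exponential, median = ln(2)/λ, so λ = ln 2 / 3.71 = 0.186832 per minute.
Memoryless: the residual past 2.57 is again Exp(λ).
P(5.31 < residual < 9.31) = e^(−λ·5.31) − e^(−λ·9.31) = 0.37081 − 0.17562 ≈ 0.195.

0.195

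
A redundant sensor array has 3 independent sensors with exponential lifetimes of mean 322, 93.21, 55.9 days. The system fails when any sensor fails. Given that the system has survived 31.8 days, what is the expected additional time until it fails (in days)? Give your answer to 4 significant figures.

31.52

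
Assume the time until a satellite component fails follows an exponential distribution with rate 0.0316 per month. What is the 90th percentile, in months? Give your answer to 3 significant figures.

Set 1 − e^(−λt) = 0.9, so t = −ln(0.1)/λ = 2.3026/0.0316 ≈ 72.8666 months.

72.9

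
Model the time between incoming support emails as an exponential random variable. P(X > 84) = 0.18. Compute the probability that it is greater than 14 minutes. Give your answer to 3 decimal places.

e^(−λ·84) = 0.18 ⇒ λ = −ln(0.18)/84 = 0.0204143.
P(X > 14) = e^(−0.0204143·14) = e^(−0.2858) ≈ 0.751.

0.751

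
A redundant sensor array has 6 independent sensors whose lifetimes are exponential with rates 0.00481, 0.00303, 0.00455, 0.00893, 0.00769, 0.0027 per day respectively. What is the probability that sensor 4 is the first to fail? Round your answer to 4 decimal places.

0.2816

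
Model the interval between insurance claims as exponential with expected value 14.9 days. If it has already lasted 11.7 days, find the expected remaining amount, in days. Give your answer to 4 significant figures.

The rate is λ = 1/14.9 = 0.0671141 per day.
By memorylessness, the remaining amount past any threshold is again Exp(λ) with mean 1/λ = 14.9 days.

14.90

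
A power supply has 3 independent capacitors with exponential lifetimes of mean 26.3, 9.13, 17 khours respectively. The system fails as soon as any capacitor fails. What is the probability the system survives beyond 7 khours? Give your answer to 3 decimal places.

0.236

The first failure time is exponential with rate Σλ_i = 1/26.3 + 1/9.13 + 1/17 = 0.206375 per khour.
P(min > 7) = e^(−0.206375·7) = e^(−1.4446) ≈ 0.236.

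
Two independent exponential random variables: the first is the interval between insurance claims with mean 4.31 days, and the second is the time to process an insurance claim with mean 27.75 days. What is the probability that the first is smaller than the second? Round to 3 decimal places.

λ_1 = 1/4.31 = 0.232019, λ_2 = 1/27.75 = 0.036036.
For independent exponentials, P(the first < the second) = λ_1/(λ_1+λ_2) = 0.232019/0.268055 ≈ 0.866.

0.866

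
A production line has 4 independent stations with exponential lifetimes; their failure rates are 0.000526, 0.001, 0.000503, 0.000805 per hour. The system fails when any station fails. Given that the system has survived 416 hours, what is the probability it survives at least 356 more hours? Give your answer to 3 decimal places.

Time to first failure ~ Exp(Σλ) with Σλ = 0.002834.
By memorylessness, P(T > 416+356 | T > 416) = P(T > 356) = e^(−0.002834·356) ≈ 0.365.

0.365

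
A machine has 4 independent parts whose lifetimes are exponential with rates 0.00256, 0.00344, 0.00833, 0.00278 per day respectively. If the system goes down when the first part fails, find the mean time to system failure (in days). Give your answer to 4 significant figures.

58.45

The time to first failure is exponential with rate Σλ = 0.00256 + 0.00344 + 0.00833 + 0.00278 = 0.01711.
E[min] = 1/Σλ = 1/0.01711 = 58.4454 days.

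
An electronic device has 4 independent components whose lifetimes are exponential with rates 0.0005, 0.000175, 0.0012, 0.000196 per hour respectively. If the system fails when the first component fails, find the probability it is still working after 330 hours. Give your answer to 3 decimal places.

The time to first failure is exponential with rate Σλ = 0.0005 + 0.000175 + 0.0012 + 0.000196 = 0.002071.
P(min > 330) = e^(−0.002071·330) = e^(−0.68343) ≈ 0.505.

0.505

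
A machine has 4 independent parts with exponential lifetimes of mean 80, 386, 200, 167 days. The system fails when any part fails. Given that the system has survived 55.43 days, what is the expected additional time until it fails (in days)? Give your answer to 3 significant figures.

First-failure rate Σλ = 1/80 + 1/386 + 1/200 + 1/167 = 0.0260787.
By memorylessness the expected residual is 1/Σλ = 38.3455 days, regardless of the 55.43 already elapsed.

38.3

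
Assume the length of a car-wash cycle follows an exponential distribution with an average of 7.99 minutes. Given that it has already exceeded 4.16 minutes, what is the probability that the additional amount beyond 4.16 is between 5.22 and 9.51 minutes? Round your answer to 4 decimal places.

The rate is λ = 1/7.99 = 0.125156 per minute.
Memoryless: the residual past 4.16 is again Exp(λ).
P(5.22 < residual < 9.51) = e^(−λ·5.22) − e^(−λ·9.51) = 0.52032 − 0.30415 ≈ 0.2162.

0.2162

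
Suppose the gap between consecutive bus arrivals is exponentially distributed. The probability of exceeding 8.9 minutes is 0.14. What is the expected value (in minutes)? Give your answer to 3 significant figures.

e^(−λ·8.9) = 0.14 ⇒ λ = −ln(0.14)/8.9 = 0.220912.
Mean = 1/λ = 4.5267 minutes.

4.53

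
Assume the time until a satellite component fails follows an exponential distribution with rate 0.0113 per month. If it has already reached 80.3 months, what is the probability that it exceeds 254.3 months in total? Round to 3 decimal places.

0.140

By the memoryless property, P(X > 80.3+174 | X > 80.3) = P(X > 174).
P(X > 174) = e^(−1.9662) ≈ 0.140.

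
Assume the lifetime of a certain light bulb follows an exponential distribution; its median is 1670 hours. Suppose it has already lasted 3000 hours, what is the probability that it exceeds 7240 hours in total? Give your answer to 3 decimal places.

0.172

For an exponential, median = ln(2)/λ, so λ = ln 2 / 1670 = 0.000415058 per hour.
By the memoryless property, P(X > 3000+4240 | X > 3000) = P(X > 4240).
P(X > 4240) = e^(−1.7598) ≈ 0.172.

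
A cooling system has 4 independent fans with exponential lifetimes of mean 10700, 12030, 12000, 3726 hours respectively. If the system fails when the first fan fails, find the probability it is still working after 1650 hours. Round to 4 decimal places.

The first failure time is exponential with rate Σλ_i = 1/10700 + 1/12030 + 1/12000 + 1/3726 = 0.000528301 per hour.
P(min > 1650) = e^(−0.000528301·1650) = e^(−0.8717) ≈ 0.4182.

0.4182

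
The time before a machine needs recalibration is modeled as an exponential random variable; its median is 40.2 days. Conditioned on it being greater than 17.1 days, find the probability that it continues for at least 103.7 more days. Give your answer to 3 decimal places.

0.167

For an exponential, median = ln(2)/λ, so λ = ln 2 / 40.2 = 0.0172425 per day.
P(X > s+t | X > s) = e^(−λ(s+t))/e^(−λs) = e^(−λt), independent of s = 17.1.
P(X > 103.7) = e^(−1.788) ≈ 0.167.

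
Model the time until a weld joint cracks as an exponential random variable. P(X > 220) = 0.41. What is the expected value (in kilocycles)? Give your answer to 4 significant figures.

246.7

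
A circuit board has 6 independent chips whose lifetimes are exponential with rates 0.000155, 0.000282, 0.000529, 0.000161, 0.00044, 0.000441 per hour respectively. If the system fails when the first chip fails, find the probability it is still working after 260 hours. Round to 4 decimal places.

The time to first failure is exponential with rate Σλ = 0.000155 + 0.000282 + 0.000529 + 0.000161 + 0.00044 + 0.000441 = 0.002008.
P(min > 260) = e^(−0.002008·260) = e^(−0.52208) ≈ 0.5933.

0.5933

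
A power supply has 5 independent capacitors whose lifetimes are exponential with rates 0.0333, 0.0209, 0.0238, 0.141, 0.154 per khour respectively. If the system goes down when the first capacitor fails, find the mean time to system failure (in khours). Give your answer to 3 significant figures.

2.68

The time to first failure is exponential with rate Σλ = 0.0333 + 0.0209 + 0.0238 + 0.141 + 0.154 = 0.373.
E[min] = 1/Σλ = 1/0.373 = 2.68097 khours.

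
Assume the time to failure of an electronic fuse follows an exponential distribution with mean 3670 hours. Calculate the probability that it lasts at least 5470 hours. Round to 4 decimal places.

The rate is λ = 1/3670 = 0.00027248 per hour.
P(X > 5470) = e^(−λ·5470) = e^(−1.4905) ≈ 0.2253.

0.2253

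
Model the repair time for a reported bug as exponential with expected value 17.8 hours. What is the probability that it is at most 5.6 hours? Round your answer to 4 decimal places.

0.2699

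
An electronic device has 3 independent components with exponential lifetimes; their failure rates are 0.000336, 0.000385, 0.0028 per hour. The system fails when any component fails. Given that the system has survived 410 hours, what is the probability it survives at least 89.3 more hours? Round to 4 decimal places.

Time to first failure ~ Exp(Σλ) with Σλ = 0.003521.
By memorylessness, P(T > 410+89.3 | T > 410) = P(T > 89.3) = e^(−0.003521·89.3) ≈ 0.7302.

0.7302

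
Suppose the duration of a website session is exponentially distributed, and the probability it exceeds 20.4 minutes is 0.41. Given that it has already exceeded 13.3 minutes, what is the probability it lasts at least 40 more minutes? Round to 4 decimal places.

0.1741

From e^(−λ·20.4) = 0.41, λ = −ln(0.41)/20.4 = 0.0437058.
Memoryless: P(X > 13.3+40 | X > 13.3) = P(X > 40) = e^(−0.0437058·40) ≈ 0.1741.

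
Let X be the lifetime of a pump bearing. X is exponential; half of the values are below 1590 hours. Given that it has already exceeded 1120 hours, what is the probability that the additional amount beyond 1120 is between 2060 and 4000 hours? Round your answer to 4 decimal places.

For an exponential, median = ln(2)/λ, so λ = ln 2 / 1590 = 0.000435942 per hour.
Memoryless: the residual past 1120 is again Exp(λ).
P(2060 < residual < 4000) = e^(−λ·2060) − e^(−λ·4000) = 0.40737 − 0.17486 ≈ 0.2325.

0.2325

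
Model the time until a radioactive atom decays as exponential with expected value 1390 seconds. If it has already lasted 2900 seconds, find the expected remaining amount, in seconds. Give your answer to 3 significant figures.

The rate is λ = 1/1390 = 0.000719424 per second.
By memorylessness, the remaining amount past any threshold is again Exp(λ) with mean 1/λ = 1390 seconds.

1390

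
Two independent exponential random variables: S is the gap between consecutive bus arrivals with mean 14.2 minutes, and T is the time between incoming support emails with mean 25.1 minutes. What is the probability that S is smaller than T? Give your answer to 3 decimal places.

λ_1 = 1/14.2 = 0.0704225, λ_2 = 1/25.1 = 0.0398406.
For independent exponentials, P(S < T) = λ_1/(λ_1+λ_2) = 0.0704225/0.110263 ≈ 0.639.

0.639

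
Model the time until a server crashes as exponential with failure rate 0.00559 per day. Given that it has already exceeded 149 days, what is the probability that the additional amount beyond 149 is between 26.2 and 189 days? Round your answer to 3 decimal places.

0.516

Memoryless: the residual past 149 is again Exp(λ).
P(26.2 < residual < 189) = e^(−λ·26.2) − e^(−λ·189) = 0.86376 − 0.34767 ≈ 0.516.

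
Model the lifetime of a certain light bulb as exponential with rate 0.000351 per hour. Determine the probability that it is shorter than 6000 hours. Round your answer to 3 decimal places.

P(X ≤ 6000) = 1 − e^(−λ·6000) = 1 − e^(−2.106) ≈ 0.878.

0.878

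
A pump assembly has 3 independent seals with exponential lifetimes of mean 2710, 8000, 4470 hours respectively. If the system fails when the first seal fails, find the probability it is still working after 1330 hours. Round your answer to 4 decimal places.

0.3850

The first failure time is exponential with rate Σλ_i = 1/2710 + 1/8000 + 1/4470 = 0.000717717 per hour.
P(min > 1330) = e^(−0.000717717·1330) = e^(−0.95456) ≈ 0.3850.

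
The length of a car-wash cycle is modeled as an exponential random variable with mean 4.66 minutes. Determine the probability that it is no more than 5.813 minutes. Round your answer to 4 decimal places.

0.7128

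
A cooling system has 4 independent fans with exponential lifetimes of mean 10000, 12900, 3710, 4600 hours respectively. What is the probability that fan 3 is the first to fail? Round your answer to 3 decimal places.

Rates: λ_i = 1/mean_i → 0.0001, 0.0000775194, 0.000269542, 0.000217391; Σλ = 0.000664452.
P(fan 3 first) = λ_3/Σλ = 0.000269542/0.000664452 ≈ 0.406.

0.406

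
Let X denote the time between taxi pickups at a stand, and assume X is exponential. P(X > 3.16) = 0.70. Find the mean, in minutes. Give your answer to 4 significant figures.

e^(−λ·3.16) = 0.70 ⇒ λ = −ln(0.70)/3.16 = 0.112872.
Mean = 1/λ = 8.85961 minutes.

8.860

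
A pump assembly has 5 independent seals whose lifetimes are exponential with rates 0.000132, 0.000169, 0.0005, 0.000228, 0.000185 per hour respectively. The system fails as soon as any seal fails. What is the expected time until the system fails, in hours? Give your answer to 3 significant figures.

824

The time to first failure is exponential with rate Σλ = 0.000132 + 0.000169 + 0.0005 + 0.000228 + 0.000185 = 0.001214.
E[min] = 1/Σλ = 1/0.001214 = 823.723 hours.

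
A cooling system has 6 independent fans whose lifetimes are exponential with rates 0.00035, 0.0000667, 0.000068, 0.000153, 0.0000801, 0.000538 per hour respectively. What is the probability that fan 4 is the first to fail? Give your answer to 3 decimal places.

0.122

The time to first failure is exponential with rate Σλ = 0.00035 + 0.0000667 + 0.000068 + 0.000153 + 0.0000801 + 0.000538 = 0.0012558.
P(fan 4 first) = λ_4/Σλ = 0.000153/0.0012558 ≈ 0.122.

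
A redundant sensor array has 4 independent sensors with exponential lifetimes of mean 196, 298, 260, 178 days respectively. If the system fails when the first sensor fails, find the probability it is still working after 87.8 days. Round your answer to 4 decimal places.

The first failure time is exponential with rate Σλ_i = 1/196 + 1/298 + 1/260 + 1/178 = 0.0179219 per day.
P(min > 87.8) = e^(−0.0179219·87.8) = e^(−1.5735) ≈ 0.2073.

0.2073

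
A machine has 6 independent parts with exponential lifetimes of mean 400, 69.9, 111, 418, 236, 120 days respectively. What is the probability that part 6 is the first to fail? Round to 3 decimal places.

0.204

Rates: λ_i = 1/mean_i → 0.0025, 0.0143062, 0.00900901, 0.00239234, 0.00423729, 0.00833333; Σλ = 0.0407781.
P(part 6 first) = λ_6/Σλ = 0.00833333/0.0407781 ≈ 0.204.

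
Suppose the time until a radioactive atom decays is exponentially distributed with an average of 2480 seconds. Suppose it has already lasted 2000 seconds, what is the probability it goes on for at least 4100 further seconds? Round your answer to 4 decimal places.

0.1914

The rate is λ = 1/2480 = 0.000403226 per second.
By the memoryless property, P(X > 2000+4100 | X > 2000) = P(X > 4100).
P(X > 4100) = e^(−1.6532) ≈ 0.1914.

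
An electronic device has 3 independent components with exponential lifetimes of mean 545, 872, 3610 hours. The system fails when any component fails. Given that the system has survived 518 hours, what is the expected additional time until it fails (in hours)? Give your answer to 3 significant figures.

First-failure rate Σλ = 1/545 + 1/872 + 1/3610 = 0.00325866.
By memorylessness the expected residual is 1/Σλ = 306.875 hours, regardless of the 518 already elapsed.

307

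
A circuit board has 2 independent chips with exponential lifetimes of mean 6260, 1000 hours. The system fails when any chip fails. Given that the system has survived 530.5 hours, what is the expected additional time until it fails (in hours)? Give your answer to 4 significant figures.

862.3

First-failure rate Σλ = 1/6260 + 1/1000 = 0.00115974.
By memorylessness the expected residual is 1/Σλ = 862.259 hours, regardless of the 530.5 already elapsed.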